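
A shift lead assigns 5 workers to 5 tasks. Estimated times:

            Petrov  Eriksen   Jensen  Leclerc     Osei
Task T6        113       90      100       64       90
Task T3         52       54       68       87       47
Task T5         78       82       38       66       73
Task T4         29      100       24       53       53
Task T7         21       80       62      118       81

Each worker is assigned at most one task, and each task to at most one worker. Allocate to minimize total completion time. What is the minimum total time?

Optimal: Petrov→Task T7 (21 min), Eriksen→Task T3 (54 min), Jensen→Task T5 (38 min), Leclerc→Task T6 (64 min), Osei→Task T4 (53 min) — total 21+54+38+64+53 = 230 min.
Min-entry greedy (repeatedly take the single cheapest remaining cell) gives 238 min, worse by 8.

Min total: 230 min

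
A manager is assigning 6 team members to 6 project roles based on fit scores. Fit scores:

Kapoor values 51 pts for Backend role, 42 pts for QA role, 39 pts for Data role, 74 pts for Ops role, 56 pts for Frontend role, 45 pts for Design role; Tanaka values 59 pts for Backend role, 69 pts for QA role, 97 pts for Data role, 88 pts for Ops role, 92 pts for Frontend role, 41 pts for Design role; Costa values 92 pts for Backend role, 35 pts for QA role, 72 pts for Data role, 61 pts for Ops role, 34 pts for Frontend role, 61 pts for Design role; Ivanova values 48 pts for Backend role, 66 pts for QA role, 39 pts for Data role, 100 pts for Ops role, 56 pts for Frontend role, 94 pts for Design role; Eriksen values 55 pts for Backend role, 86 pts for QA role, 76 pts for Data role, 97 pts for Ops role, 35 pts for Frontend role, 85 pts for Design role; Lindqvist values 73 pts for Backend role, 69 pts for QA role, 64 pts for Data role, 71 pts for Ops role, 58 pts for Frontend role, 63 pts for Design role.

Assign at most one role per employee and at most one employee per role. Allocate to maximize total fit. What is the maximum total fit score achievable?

Maximum total: 505 pts

This is a one-to-one assignment (maximum-weight bipartite matching).
Optimal: Kapoor→Frontend role (56 pts), Tanaka→Data role (97 pts), Costa→Backend role (92 pts), Ivanova→Design role (94 pts), Eriksen→Ops role (97 pts), Lindqvist→QA role (69 pts) — total 56+97+92+94+97+69 = 505 pts.
Row-greedy (each employee in turn takes its best remaining role) gives 501 pts, worse by 4.
Checked against all permutations: 505 pts is optimal.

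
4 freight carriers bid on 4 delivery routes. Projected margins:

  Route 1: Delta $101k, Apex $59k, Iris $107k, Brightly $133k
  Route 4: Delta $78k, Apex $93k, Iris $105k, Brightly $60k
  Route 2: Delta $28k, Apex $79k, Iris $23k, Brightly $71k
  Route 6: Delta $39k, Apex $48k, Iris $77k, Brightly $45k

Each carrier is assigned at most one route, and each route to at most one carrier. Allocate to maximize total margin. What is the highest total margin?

Maximum total: $367k

Optimal: Delta→Route 4 ($78k), Apex→Route 2 ($79k), Iris→Route 6 ($77k), Brightly→Route 1 ($133k) — total 78+79+77+133 = $367k.
Max-entry greedy (repeatedly take the single best remaining cell) gives $356k, worse by 11.
Every other assignment is strictly worse.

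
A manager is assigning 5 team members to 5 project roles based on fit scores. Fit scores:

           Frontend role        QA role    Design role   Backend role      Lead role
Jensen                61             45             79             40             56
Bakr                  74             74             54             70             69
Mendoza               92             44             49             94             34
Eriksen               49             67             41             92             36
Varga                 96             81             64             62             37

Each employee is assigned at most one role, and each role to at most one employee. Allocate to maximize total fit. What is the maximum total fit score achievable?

This is a one-to-one assignment (maximum-weight bipartite matching).
Optimal: Jensen→Design role (79 pts), Bakr→Lead role (69 pts), Mendoza→Frontend role (92 pts), Eriksen→Backend role (92 pts), Varga→QA role (81 pts) — total 79+69+92+92+81 = 413 pts.
Row-greedy (each employee in turn takes its best remaining role) gives 351 pts, worse by 62.
Every other assignment is strictly worse.

Maximum total: 413 pts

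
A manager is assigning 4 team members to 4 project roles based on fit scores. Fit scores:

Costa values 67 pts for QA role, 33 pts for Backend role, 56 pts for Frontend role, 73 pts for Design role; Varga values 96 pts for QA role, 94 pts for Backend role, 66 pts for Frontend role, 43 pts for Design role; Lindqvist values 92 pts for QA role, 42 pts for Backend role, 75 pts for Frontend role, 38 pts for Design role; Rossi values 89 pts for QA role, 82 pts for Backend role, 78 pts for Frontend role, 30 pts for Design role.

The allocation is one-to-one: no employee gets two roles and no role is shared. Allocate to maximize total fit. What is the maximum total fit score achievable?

Max total: 337 pts

Optimal: Costa→Design role (73 pts), Varga→Backend role (94 pts), Lindqvist→QA role (92 pts), Rossi→Frontend role (78 pts) — total 73+94+92+78 = 337 pts.
Row-greedy (each employee in turn takes its best remaining role) gives 326 pts, worse by 11.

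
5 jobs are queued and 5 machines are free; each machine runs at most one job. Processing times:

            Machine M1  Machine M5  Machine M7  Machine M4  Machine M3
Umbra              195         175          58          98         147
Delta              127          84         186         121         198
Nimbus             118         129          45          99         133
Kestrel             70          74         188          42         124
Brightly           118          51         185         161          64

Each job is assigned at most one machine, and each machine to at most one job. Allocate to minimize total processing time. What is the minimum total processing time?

Min total: 361 min

This is the linear assignment problem.
Optimal: Umbra→Machine M4 (98 min), Delta→Machine M5 (84 min), Nimbus→Machine M7 (45 min), Kestrel→Machine M1 (70 min), Brightly→Machine M3 (64 min) — total 98+84+45+70+64 = 361 min.
Column-greedy (each machine in turn goes to its cheapest remaining job) gives 462 min, worse by 101.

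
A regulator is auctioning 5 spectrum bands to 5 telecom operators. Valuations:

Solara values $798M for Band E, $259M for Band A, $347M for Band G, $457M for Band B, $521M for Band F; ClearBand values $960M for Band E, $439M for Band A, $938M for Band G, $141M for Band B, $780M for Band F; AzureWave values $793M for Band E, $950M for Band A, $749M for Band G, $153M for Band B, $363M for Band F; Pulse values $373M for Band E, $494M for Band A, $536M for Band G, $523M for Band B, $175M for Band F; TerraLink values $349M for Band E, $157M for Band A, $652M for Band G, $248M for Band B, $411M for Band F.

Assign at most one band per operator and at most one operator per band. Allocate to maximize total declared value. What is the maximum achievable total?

Maximum total: $3703M

Optimal: Solara→Band E ($798M), ClearBand→Band F ($780M), AzureWave→Band A ($950M), Pulse→Band B ($523M), TerraLink→Band G ($652M) — total 798+780+950+523+652 = $3703M.
Row-greedy (each operator in turn takes its best remaining band) gives $3620M, worse by 83.
Next-best assignment: Solara→Band E, ClearBand→Band G, AzureWave→Band A, Pulse→Band B, TerraLink→Band F = $3620M.
Swapping AzureWave↔Solara (AzureWave→Band E $793M, Solara→Band A $259M) loses 696.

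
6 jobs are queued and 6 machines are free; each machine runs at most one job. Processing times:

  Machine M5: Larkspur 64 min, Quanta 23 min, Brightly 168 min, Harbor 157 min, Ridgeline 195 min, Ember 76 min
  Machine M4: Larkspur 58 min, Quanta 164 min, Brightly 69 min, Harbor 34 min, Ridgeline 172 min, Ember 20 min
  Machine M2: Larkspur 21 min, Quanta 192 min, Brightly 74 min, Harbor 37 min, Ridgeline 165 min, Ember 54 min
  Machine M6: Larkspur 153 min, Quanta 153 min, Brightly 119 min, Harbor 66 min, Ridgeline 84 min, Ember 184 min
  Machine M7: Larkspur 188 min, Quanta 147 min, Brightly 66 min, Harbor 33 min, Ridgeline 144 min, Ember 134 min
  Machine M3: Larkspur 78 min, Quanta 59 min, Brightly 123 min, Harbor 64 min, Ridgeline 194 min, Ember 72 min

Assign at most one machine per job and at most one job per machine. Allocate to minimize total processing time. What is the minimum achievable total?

Minimum total: 278 min

This is a one-to-one assignment (minimum-cost bipartite matching).
Optimal: Larkspur→Machine M2 (21 min), Quanta→Machine M5 (23 min), Brightly→Machine M7 (66 min), Harbor→Machine M3 (64 min), Ridgeline→Machine M6 (84 min), Ember→Machine M4 (20 min) — total 21+23+66+64+84+20 = 278 min.
Min-entry greedy (repeatedly take the single cheapest remaining cell) gives 304 min, worse by 26.
Checked against all permutations: 278 min is optimal.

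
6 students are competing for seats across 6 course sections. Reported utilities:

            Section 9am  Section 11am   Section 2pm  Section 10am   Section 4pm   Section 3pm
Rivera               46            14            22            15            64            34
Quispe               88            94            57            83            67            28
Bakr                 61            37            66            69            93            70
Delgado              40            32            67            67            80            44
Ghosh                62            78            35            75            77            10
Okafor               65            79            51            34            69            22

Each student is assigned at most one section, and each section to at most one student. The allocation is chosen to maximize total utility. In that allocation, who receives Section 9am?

Treat this as an assignment problem: match each student to one section.
Optimal: Rivera→Section 4pm (64 points), Quispe→Section 9am (88 points), Bakr→Section 3pm (70 points), Delgado→Section 2pm (67 points), Ghosh→Section 10am (75 points), Okafor→Section 11am (79 points) — total 64+88+70+67+75+79 = 443 points.
Max-entry greedy (repeatedly take the single best remaining cell) gives 428 points, worse by 15.
Quispe's own top section is Section 11am (94 points), but forcing Quispe→Section 11am and reassigning the rest optimally gives only 435 points — worse by 8.

Quispe receives Section 9am.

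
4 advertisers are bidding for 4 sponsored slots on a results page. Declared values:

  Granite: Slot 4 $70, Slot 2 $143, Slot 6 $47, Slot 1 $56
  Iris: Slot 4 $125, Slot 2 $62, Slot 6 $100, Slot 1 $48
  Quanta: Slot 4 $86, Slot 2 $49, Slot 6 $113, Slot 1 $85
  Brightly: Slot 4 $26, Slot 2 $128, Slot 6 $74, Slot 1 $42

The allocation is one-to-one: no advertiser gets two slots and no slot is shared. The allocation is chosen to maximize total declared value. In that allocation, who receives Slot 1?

This is a one-to-one assignment (maximum-weight bipartite matching).
Optimal: Granite→Slot 2 ($143), Iris→Slot 4 ($125), Quanta→Slot 1 ($85), Brightly→Slot 6 ($74) — total 143+125+85+74 = $427.
Row-greedy (each advertiser in turn takes its best remaining slot) gives $423, worse by 4.
Quanta's own top slot is Slot 6 ($113), but forcing Quanta→Slot 6 and reassigning the rest optimally gives only $423 — worse by 4.

Quanta receives Slot 1.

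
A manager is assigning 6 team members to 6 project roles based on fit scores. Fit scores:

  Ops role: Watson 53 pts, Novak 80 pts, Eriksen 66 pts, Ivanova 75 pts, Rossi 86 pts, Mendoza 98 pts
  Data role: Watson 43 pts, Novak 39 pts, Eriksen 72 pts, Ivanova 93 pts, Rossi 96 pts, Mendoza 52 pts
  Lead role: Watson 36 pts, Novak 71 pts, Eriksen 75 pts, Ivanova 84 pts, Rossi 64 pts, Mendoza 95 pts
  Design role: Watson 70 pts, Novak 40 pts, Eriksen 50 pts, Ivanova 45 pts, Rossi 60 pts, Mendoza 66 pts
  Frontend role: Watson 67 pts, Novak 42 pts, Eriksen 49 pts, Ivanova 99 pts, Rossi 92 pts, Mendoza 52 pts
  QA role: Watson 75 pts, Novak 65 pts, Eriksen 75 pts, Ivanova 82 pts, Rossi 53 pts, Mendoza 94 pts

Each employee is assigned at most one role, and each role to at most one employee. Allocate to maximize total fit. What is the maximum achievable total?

Maximum total: 515 pts

Optimal: Watson→Design role (70 pts), Novak→Ops role (80 pts), Eriksen→QA role (75 pts), Ivanova→Frontend role (99 pts), Rossi→Data role (96 pts), Mendoza→Lead role (95 pts) — total 70+80+75+99+96+95 = 515 pts.
Max-entry greedy (repeatedly take the single best remaining cell) gives 483 pts, worse by 32.
Next-best assignment: Watson→Design role, Novak→Ops role, Eriksen→Lead role, Ivanova→Frontend role, Rossi→Data role, Mendoza→QA role = 514 pts.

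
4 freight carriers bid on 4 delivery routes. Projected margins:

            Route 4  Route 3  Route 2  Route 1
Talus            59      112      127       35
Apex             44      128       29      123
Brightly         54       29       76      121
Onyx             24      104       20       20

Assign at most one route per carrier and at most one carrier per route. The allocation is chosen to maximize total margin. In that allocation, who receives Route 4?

Treat this as an assignment problem: match each carrier to one route.
Optimal: Talus→Route 2 ($127k), Apex→Route 1 ($123k), Brightly→Route 4 ($54k), Onyx→Route 3 ($104k) — total 127+123+54+104 = $408k.
Row-greedy (each carrier in turn takes its best remaining route) gives $400k, worse by 8.
Swapping Onyx↔Brightly (Onyx→Route 4 $24k, Brightly→Route 3 $29k) loses 105.
Checked against all permutations: $408k is optimal.
Brightly's own top route is Route 1 ($121k), but forcing Brightly→Route 1 and reassigning the rest optimally gives only $400k — worse by 8.

Brightly receives Route 4.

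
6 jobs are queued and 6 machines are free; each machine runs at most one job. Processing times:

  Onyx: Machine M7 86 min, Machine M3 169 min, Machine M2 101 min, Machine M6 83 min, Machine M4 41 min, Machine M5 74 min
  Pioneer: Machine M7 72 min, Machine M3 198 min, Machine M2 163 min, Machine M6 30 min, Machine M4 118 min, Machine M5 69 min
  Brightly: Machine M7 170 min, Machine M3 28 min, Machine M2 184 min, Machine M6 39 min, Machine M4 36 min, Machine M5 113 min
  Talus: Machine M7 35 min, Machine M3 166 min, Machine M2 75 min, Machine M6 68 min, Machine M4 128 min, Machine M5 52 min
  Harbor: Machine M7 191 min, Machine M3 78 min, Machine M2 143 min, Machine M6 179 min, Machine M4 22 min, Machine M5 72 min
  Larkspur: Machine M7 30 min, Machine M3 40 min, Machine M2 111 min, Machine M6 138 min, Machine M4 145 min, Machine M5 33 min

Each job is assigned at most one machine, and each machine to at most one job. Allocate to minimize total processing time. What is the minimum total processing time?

Optimal: Onyx→Machine M2 (101 min), Pioneer→Machine M6 (30 min), Brightly→Machine M3 (28 min), Talus→Machine M7 (35 min), Harbor→Machine M4 (22 min), Larkspur→Machine M5 (33 min) — total 101+30+28+35+22+33 = 249 min.
Row-greedy (each job in turn takes its cheapest remaining machine) gives 317 min, worse by 68.
Next-best assignment: Onyx→Machine M5, Pioneer→Machine M6, Brightly→Machine M3, Talus→Machine M2, Harbor→Machine M4, Larkspur→Machine M7 = 259 min.

Minimum total: 249 min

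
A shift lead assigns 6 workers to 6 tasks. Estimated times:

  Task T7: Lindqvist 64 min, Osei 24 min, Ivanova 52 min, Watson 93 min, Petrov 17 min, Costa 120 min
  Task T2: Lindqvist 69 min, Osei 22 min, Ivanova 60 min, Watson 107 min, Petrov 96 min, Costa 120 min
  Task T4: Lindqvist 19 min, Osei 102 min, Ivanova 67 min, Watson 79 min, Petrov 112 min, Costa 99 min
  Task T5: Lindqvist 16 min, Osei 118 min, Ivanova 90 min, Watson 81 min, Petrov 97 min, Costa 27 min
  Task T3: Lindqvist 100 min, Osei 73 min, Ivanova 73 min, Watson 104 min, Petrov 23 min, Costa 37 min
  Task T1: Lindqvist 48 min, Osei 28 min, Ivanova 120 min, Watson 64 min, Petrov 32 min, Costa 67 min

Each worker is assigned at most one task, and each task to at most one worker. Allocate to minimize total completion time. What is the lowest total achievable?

Min total: 207 min

This is the linear assignment problem.
Optimal: Lindqvist→Task T4 (19 min), Osei→Task T2 (22 min), Ivanova→Task T7 (52 min), Watson→Task T1 (64 min), Petrov→Task T3 (23 min), Costa→Task T5 (27 min) — total 19+22+52+64+23+27 = 207 min.
Row-greedy (each worker in turn takes its cheapest remaining task) gives 276 min, worse by 69.
Next-best assignment: Lindqvist→Task T4, Osei→Task T7, Ivanova→Task T2, Watson→Task T1, Petrov→Task T3, Costa→Task T5 = 217 min.
Swapping Costa↔Petrov (Costa→Task T3 37 min, Petrov→Task T5 97 min) adds 84.
Every other assignment is strictly worse.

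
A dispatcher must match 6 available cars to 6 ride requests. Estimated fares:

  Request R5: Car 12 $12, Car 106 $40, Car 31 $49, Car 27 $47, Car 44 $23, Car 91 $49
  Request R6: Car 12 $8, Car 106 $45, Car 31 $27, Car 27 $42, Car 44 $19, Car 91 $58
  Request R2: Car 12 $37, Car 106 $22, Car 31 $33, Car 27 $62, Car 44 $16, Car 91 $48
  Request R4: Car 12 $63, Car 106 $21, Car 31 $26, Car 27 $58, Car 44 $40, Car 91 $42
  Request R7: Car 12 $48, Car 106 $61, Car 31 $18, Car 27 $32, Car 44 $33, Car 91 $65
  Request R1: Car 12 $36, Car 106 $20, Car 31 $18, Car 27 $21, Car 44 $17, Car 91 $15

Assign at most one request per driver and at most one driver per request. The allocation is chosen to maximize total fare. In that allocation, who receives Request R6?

Optimal: Car 12→Request R4 ($63), Car 106→Request R7 ($61), Car 31→Request R5 ($49), Car 27→Request R2 ($62), Car 44→Request R1 ($17), Car 91→Request R6 ($58) — total 63+61+49+62+17+58 = $310.
Row-greedy (each driver in turn takes its best remaining request) gives $269, worse by 41.
Next-best assignment: Car 12→Request R1, Car 106→Request R7, Car 31→Request R5, Car 27→Request R2, Car 44→Request R4, Car 91→Request R6 = $306.
No other one-to-one assignment exceeds $310.
Car 91's own top request is Request R7 ($65), but forcing Car 91→Request R7 and reassigning the rest optimally gives only $301 — worse by 9.

Car 91 receives Request R6.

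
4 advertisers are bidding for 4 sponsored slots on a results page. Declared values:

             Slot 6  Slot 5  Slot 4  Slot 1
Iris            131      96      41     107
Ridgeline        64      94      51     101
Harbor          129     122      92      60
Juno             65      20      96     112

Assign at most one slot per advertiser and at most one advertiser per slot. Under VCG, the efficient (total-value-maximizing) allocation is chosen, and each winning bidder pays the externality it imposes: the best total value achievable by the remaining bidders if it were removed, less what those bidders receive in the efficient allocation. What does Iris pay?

Iris pays $16.

Efficient allocation: Iris→Slot 6 ($131), Ridgeline→Slot 1 ($101), Harbor→Slot 5 ($122), Juno→Slot 4 ($96); total welfare W = $450.
Iris receives Slot 6 at value $131, so the others get W − 131 = $319.
Without Iris: best allocation of the remaining 3 bidders over all 4 slots is Ridgeline→Slot 5 ($94), Harbor→Slot 6 ($129), Juno→Slot 1 ($112), total $335.
VCG payment = (others' best without Iris) − (others' welfare with Iris) = 335 − 319 = $16.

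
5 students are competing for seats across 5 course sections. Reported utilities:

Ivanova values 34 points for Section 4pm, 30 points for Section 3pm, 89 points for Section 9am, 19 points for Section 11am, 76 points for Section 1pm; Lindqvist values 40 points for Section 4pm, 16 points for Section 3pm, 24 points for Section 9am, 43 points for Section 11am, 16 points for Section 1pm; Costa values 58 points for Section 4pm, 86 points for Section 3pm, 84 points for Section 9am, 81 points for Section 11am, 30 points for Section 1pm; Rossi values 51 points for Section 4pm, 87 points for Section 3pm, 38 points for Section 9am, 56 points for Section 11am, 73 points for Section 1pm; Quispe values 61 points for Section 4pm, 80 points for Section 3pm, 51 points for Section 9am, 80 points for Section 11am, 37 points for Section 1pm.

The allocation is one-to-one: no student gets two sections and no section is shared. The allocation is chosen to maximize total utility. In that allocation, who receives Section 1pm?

Rossi receives Section 1pm.

This is a one-to-one assignment (maximum-weight bipartite matching).
Optimal: Ivanova→Section 9am (89 points), Lindqvist→Section 4pm (40 points), Costa→Section 3pm (86 points), Rossi→Section 1pm (73 points), Quispe→Section 11am (80 points) — total 89+40+86+73+80 = 368 points.
Column-greedy (each section in turn goes to its best remaining student) gives 334 points, worse by 34.
Next-best assignment: Ivanova→Section 1pm, Lindqvist→Section 4pm, Costa→Section 9am, Rossi→Section 3pm, Quispe→Section 11am = 367 points.
Checked against all permutations: 368 points is optimal.
Rossi's own top section is Section 3pm (87 points), but forcing Rossi→Section 3pm and reassigning the rest optimally gives only 367 points — worse by 1.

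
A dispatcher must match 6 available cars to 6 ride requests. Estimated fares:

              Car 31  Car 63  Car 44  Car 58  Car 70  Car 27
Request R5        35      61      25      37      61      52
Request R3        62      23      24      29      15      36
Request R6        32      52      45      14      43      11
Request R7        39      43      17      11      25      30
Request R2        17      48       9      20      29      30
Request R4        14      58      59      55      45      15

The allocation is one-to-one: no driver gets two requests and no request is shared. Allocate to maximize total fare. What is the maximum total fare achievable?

Optimal: Car 31→Request R3 ($62), Car 63→Request R2 ($48), Car 44→Request R6 ($45), Car 58→Request R4 ($55), Car 70→Request R5 ($61), Car 27→Request R7 ($30) — total 62+48+45+55+61+30 = $301.
Column-greedy (each request in turn goes to its best remaining driver) gives $282, worse by 19.
Checked against all permutations: $301 is optimal.

Maximum total: $301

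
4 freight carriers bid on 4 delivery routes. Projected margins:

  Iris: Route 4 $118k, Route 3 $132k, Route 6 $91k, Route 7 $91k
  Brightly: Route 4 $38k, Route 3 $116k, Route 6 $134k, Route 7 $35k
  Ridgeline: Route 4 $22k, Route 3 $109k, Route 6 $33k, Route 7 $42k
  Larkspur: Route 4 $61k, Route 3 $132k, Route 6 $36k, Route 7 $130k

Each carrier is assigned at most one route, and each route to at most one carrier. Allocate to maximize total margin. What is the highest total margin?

Max total: $491k

Optimal: Iris→Route 4 ($118k), Brightly→Route 6 ($134k), Ridgeline→Route 3 ($109k), Larkspur→Route 7 ($130k) — total 118+134+109+130 = $491k.
Max-entry greedy (repeatedly take the single best remaining cell) gives $418k, worse by 73.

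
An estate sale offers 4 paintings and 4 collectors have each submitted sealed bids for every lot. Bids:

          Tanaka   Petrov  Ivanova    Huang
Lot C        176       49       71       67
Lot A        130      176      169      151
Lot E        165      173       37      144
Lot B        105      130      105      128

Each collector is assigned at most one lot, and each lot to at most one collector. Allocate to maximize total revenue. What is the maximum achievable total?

Optimal: Tanaka→Lot C ($176), Petrov→Lot E ($173), Ivanova→Lot A ($169), Huang→Lot B ($128) — total 176+173+169+128 = $646.
Max-entry greedy (repeatedly take the single best remaining cell) gives $601, worse by 45.
Next-best assignment: Tanaka→Lot C, Petrov→Lot B, Ivanova→Lot A, Huang→Lot E = $619.
Swapping Ivanova↔Petrov (Ivanova→Lot E $37, Petrov→Lot A $176) loses 129.

Maximum total: $646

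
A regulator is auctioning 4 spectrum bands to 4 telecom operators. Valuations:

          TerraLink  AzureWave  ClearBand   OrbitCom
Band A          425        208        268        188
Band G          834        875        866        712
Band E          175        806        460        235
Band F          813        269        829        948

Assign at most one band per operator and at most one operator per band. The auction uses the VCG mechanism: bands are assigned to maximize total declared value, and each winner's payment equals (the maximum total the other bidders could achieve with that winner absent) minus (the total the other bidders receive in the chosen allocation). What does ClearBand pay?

ClearBand pays $409M.

Efficient allocation: TerraLink→Band A ($425M), AzureWave→Band E ($806M), ClearBand→Band G ($866M), OrbitCom→Band F ($948M); total welfare W = $3045M.
ClearBand receives Band G at value $866M, so the others get W − 866 = $2179M.
Without ClearBand: best allocation of the remaining 3 bidders over all 4 bands is TerraLink→Band G ($834M), AzureWave→Band E ($806M), OrbitCom→Band F ($948M), total $2588M.
VCG payment = (others' best without ClearBand) − (others' welfare with ClearBand) = 2588 − 2179 = $409M.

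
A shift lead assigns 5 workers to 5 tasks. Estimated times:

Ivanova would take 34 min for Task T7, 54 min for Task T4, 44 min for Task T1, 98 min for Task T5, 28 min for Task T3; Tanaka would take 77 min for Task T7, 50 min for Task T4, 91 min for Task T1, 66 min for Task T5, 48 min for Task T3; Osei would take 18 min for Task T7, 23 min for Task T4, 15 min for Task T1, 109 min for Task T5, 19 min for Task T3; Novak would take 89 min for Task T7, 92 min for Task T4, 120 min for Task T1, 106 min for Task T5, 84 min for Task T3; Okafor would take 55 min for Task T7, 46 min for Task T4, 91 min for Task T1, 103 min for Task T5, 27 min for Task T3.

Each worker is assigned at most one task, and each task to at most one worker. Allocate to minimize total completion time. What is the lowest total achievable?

Min total: 232 min

Treat this as an assignment problem: match each worker to one task.
Optimal: Ivanova→Task T7 (34 min), Tanaka→Task T4 (50 min), Osei→Task T1 (15 min), Novak→Task T5 (106 min), Okafor→Task T3 (27 min) — total 34+50+15+106+27 = 232 min.
Row-greedy (each worker in turn takes its cheapest remaining task) gives 285 min, worse by 53.
Next-best assignment: Ivanova→Task T7, Tanaka→Task T5, Osei→Task T1, Novak→Task T4, Okafor→Task T3 = 234 min.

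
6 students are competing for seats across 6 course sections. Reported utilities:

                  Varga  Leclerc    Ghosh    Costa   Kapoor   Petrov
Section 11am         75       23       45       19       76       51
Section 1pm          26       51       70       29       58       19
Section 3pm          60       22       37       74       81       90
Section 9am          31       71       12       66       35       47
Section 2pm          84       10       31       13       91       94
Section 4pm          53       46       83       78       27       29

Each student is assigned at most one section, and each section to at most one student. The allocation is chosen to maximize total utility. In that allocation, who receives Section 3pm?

Treat this as an assignment problem: match each student to one section.
Optimal: Varga→Section 11am (75 points), Leclerc→Section 9am (71 points), Ghosh→Section 1pm (70 points), Costa→Section 4pm (78 points), Kapoor→Section 2pm (91 points), Petrov→Section 3pm (90 points) — total 75+71+70+78+91+90 = 475 points.
Max-entry greedy (repeatedly take the single best remaining cell) gives 433 points, worse by 42.
Next-best assignment: Varga→Section 11am, Leclerc→Section 9am, Ghosh→Section 1pm, Costa→Section 4pm, Kapoor→Section 3pm, Petrov→Section 2pm = 469 points.
Petrov's own top section is Section 2pm (94 points), but forcing Petrov→Section 2pm and reassigning the rest optimally gives only 469 points — worse by 6.

Petrov receives Section 3pm.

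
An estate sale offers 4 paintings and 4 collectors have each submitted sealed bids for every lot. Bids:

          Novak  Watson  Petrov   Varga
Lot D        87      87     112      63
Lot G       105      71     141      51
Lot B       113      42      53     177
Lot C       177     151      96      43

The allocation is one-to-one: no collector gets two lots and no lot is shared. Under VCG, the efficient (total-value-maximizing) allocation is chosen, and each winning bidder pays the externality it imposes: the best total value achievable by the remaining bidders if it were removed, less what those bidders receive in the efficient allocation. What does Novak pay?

Efficient allocation: Novak→Lot C ($177), Watson→Lot D ($87), Petrov→Lot G ($141), Varga→Lot B ($177); total welfare W = $582.
Novak receives Lot C at value $177, so the others get W − 177 = $405.
Without Novak: best allocation of the remaining 3 bidders over all 4 lots is Watson→Lot C ($151), Petrov→Lot G ($141), Varga→Lot B ($177), total $469.
VCG payment = (others' best without Novak) − (others' welfare with Novak) = 469 − 405 = $64.

Novak pays $64.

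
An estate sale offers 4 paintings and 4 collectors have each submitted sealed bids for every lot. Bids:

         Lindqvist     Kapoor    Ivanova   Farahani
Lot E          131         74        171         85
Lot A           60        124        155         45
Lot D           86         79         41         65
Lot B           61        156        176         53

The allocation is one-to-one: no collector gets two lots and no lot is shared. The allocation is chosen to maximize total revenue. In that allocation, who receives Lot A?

Ivanova receives Lot A.

Optimal: Lindqvist→Lot E ($131), Kapoor→Lot B ($156), Ivanova→Lot A ($155), Farahani→Lot D ($65) — total 131+156+155+65 = $507.
Max-entry greedy (repeatedly take the single best remaining cell) gives $496, worse by 11.
Next-best assignment: Lindqvist→Lot E, Kapoor→Lot A, Ivanova→Lot B, Farahani→Lot D = $496.
Checked against all permutations: $507 is optimal.
Ivanova's own top lot is Lot B ($176), but forcing Ivanova→Lot B and reassigning the rest optimally gives only $496 — worse by 11.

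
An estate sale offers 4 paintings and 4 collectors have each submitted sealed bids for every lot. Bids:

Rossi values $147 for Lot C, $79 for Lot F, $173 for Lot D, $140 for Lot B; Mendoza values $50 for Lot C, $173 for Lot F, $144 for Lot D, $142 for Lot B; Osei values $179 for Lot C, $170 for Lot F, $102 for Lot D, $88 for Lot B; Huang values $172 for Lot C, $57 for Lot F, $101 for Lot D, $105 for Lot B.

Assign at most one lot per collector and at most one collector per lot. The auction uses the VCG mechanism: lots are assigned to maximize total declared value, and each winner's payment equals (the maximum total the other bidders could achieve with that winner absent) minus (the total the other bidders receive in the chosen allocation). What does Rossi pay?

Rossi pays $2.

Efficient allocation: Rossi→Lot D ($173), Mendoza→Lot B ($142), Osei→Lot F ($170), Huang→Lot C ($172); total welfare W = $657.
Rossi receives Lot D at value $173, so the others get W − 173 = $484.
Without Rossi: best allocation of the remaining 3 bidders over all 4 lots is Mendoza→Lot D ($144), Osei→Lot F ($170), Huang→Lot C ($172), total $486.
VCG payment = (others' best without Rossi) − (others' welfare with Rossi) = 486 − 484 = $2.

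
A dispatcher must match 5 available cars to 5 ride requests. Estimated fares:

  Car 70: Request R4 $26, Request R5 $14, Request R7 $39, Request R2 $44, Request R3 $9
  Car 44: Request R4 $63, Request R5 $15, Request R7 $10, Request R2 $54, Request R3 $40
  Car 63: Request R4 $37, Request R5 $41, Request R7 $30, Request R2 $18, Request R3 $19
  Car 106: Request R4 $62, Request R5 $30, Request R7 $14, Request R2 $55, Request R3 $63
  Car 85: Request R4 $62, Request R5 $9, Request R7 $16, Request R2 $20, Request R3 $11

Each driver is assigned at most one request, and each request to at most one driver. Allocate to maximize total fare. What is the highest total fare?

Maximum total: $259

This is a one-to-one assignment (maximum-weight bipartite matching).
Optimal: Car 70→Request R7 ($39), Car 44→Request R2 ($54), Car 63→Request R5 ($41), Car 106→Request R3 ($63), Car 85→Request R4 ($62) — total 39+54+41+63+62 = $259.
Max-entry greedy (repeatedly take the single best remaining cell) gives $227, worse by 32.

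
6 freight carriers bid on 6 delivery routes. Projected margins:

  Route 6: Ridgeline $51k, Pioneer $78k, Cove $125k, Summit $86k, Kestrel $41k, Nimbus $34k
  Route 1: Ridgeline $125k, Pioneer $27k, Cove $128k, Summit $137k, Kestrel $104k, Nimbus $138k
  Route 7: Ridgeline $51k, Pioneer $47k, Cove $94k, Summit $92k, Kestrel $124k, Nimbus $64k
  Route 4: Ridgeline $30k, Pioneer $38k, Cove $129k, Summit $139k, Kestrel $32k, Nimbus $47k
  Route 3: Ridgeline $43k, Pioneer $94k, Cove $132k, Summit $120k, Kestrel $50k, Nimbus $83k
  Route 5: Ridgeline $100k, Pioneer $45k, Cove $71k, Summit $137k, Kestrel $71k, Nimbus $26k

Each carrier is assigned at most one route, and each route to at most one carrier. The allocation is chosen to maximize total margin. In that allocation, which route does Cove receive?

Cove receives Route 6.

Optimal: Ridgeline→Route 5 ($100k), Pioneer→Route 3 ($94k), Cove→Route 6 ($125k), Summit→Route 4 ($139k), Kestrel→Route 7 ($124k), Nimbus→Route 1 ($138k) — total 100+94+125+139+124+138 = $720k.
Row-greedy (each carrier in turn takes its best remaining route) gives $643k, worse by 77.
Cove's own top route is Route 3 ($132k), but forcing Cove→Route 3 and reassigning the rest optimally gives only $711k — worse by 9.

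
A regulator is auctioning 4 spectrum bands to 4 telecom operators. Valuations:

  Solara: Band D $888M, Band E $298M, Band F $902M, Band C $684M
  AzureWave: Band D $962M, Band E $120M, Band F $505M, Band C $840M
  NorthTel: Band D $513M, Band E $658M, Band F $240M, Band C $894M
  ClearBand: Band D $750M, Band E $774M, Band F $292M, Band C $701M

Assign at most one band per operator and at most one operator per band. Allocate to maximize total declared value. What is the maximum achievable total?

Maximum total: $3532M

Optimal: Solara→Band F ($902M), AzureWave→Band D ($962M), NorthTel→Band C ($894M), ClearBand→Band E ($774M) — total 902+962+894+774 = $3532M.
Next-best assignment: Solara→Band F, AzureWave→Band D, NorthTel→Band E, ClearBand→Band C = $3223M.
No other one-to-one assignment exceeds $3532M.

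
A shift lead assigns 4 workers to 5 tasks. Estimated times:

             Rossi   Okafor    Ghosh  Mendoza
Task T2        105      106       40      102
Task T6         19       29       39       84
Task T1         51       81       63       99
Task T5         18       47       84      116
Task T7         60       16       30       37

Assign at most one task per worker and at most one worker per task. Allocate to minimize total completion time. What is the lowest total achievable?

Optimal: Rossi→Task T5 (18 min), Okafor→Task T6 (29 min), Ghosh→Task T2 (40 min), Mendoza→Task T7 (37 min) — total 18+29+40+37 = 124 min.
Column-greedy (each task in turn goes to its cheapest remaining worker) gives 256 min, worse by 132.
Next-best assignment: Rossi→Task T6, Okafor→Task T5, Ghosh→Task T2, Mendoza→Task T7 = 143 min.

Minimum total: 124 min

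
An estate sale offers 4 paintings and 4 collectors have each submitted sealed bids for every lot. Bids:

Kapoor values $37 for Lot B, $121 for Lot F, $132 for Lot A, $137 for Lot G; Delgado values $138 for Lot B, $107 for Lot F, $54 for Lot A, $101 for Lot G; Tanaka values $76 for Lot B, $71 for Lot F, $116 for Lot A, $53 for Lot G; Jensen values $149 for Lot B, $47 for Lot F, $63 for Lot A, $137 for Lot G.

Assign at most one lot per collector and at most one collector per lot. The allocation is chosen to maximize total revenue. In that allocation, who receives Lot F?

Kapoor receives Lot F.

This is a one-to-one assignment (maximum-weight bipartite matching).
Optimal: Kapoor→Lot F ($121), Delgado→Lot B ($138), Tanaka→Lot A ($116), Jensen→Lot G ($137) — total 121+138+116+137 = $512.
Column-greedy (each lot in turn goes to its best remaining collector) gives $487, worse by 25.
Kapoor's own top lot is Lot G ($137), but forcing Kapoor→Lot G and reassigning the rest optimally gives only $509 — worse by 3.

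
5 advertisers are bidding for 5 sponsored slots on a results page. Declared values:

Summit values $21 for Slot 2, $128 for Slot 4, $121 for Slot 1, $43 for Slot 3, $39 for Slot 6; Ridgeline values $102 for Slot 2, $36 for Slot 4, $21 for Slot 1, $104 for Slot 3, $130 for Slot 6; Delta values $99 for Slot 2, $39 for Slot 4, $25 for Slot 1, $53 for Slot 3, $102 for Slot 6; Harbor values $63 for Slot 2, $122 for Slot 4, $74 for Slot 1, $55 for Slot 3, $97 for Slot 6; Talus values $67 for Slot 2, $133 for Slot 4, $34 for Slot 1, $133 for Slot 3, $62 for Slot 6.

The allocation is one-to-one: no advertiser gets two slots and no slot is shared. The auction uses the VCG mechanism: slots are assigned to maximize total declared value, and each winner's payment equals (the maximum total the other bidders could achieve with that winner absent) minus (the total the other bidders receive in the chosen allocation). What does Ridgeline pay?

Ridgeline pays $3.

Efficient allocation: Summit→Slot 1 ($121), Ridgeline→Slot 6 ($130), Delta→Slot 2 ($99), Harbor→Slot 4 ($122), Talus→Slot 3 ($133); total welfare W = $605.
Ridgeline receives Slot 6 at value $130, so the others get W − 130 = $475.
Without Ridgeline: best allocation of the remaining 4 bidders over all 5 slots is Summit→Slot 1 ($121), Delta→Slot 6 ($102), Harbor→Slot 4 ($122), Talus→Slot 3 ($133), total $478.
VCG payment = (others' best without Ridgeline) − (others' welfare with Ridgeline) = 478 − 475 = $3.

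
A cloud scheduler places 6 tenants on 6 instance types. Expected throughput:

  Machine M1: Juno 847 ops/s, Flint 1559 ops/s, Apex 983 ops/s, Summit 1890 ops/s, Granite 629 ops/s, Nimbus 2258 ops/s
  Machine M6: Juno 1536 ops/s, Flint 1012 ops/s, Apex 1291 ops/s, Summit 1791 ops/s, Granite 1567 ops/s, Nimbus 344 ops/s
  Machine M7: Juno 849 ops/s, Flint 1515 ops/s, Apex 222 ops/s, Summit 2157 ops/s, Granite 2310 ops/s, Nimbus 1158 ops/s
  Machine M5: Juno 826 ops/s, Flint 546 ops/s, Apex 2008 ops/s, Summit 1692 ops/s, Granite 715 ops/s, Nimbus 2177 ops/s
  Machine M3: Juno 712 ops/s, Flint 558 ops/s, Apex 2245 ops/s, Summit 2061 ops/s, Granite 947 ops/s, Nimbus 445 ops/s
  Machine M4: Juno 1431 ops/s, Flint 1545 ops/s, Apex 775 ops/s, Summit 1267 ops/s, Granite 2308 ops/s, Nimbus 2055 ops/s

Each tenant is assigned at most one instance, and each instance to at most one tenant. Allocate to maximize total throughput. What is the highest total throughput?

Max total: 11982 ops/s

Optimal: Juno→Machine M6 (1536 ops/s), Flint→Machine M1 (1559 ops/s), Apex→Machine M3 (2245 ops/s), Summit→Machine M7 (2157 ops/s), Granite→Machine M4 (2308 ops/s), Nimbus→Machine M5 (2177 ops/s) — total 1536+1559+2245+2157+2308+2177 = 11982 ops/s.
Column-greedy (each instance in turn goes to its best remaining tenant) gives 10624 ops/s, worse by 1358.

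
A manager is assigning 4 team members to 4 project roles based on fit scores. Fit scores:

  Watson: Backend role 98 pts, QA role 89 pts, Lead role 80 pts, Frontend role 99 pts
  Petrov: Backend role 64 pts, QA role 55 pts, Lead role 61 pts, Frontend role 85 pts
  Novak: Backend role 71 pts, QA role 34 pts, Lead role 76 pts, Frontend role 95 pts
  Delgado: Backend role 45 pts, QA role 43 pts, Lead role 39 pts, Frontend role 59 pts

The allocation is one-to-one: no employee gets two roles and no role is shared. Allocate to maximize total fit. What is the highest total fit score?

This is a one-to-one assignment (maximum-weight bipartite matching).
Optimal: Watson→Backend role (98 pts), Petrov→Frontend role (85 pts), Novak→Lead role (76 pts), Delgado→QA role (43 pts) — total 98+85+76+43 = 302 pts.
Next-best assignment: Watson→Backend role, Petrov→Lead role, Novak→Frontend role, Delgado→QA role = 297 pts.
Swapping Petrov↔Watson (Petrov→Backend role 64 pts, Watson→Frontend role 99 pts) loses 20.
Checked against all permutations: 302 pts is optimal.

Max total: 302 pts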